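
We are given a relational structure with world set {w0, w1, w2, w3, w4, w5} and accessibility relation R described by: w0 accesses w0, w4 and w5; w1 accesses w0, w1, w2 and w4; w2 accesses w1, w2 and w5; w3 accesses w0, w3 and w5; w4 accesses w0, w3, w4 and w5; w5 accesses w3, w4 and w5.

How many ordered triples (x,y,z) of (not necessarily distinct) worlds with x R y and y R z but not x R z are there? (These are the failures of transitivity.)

14

Enumerating: (w0,w4,w3), (w0,w5,w3), (w1,w0,w5), (w1,w2,w5), (w1,w4,w3), (w1,w4,w5), (w2,w1,w0), (w2,w1,w4), (w2,w5,w3), (w2,w5,w4), (w3,w0,w4), (w3,w5,w4), (w5,w3,w0), (w5,w4,w0).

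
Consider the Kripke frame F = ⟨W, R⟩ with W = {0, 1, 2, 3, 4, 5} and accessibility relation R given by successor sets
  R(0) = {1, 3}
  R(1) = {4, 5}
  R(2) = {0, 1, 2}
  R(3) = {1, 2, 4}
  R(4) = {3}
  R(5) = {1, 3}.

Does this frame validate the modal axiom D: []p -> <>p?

By correspondence theory, D is valid on a frame iff R is serial.
Serial: yes — every world has a successor (e.g. 0 R 1).

Yes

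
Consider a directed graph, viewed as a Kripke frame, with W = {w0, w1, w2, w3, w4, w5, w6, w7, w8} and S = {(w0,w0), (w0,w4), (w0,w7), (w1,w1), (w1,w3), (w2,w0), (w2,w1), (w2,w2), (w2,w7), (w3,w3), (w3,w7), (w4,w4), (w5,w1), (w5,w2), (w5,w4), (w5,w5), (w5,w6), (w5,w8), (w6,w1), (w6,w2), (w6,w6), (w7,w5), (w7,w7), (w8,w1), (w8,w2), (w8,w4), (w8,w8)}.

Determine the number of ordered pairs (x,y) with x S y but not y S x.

Enumerating: (w0,w4), (w0,w7), (w1,w3), (w2,w0), (w2,w1), (w2,w7), (w3,w7), (w5,w1), (w5,w2), (w5,w4), (w5,w6), (w5,w8), (w6,w1), (w6,w2), (w7,w5), (w8,w1), (w8,w2), (w8,w4).

18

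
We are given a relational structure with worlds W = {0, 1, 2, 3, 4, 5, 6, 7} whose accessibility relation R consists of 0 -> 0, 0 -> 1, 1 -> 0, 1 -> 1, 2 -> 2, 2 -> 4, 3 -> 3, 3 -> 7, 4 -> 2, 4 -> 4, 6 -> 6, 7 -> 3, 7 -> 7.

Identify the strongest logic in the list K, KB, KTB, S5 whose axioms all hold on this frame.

Symmetric (axiom B): yes — every pair in R has its reverse in R.
Reflexive (axiom T): no — 5 is not related to itself.
Euclidean (axiom 5): yes — any two successors of a common world are R-related.
So F validates K, KB; KTB would additionally require R to be reflexive. The strongest is KB.

KB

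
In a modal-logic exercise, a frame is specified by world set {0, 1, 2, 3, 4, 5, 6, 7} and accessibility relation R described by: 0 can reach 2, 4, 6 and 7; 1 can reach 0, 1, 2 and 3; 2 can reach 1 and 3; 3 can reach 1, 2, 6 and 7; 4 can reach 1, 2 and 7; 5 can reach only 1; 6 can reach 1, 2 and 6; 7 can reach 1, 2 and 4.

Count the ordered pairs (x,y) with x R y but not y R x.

Enumerating: (0,2), (0,4), (0,6), (0,7), (1,0), (3,6), (3,7), (4,1), (4,2), (5,1), (6,1), (6,2), (7,1), (7,2).

14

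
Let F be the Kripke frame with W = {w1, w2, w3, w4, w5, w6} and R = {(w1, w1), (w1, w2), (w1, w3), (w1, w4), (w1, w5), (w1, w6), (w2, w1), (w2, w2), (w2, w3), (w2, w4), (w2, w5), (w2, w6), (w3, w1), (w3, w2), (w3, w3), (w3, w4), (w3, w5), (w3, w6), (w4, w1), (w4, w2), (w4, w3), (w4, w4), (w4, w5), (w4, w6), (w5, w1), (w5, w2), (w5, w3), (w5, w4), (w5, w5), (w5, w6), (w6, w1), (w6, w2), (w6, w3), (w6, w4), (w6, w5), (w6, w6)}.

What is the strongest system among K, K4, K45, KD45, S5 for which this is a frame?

Transitive (axiom 4): yes — every two-step R-path is closed by a direct edge.
Euclidean (axiom 5): yes — any two successors of a common world are R-related.
Serial (axiom D): yes — every world has a successor (e.g. w1 R w1).
Reflexive (axiom T): yes — every world is R-related to itself.
So F validates K, K4, K45, KD45, S5. The strongest is S5.

S5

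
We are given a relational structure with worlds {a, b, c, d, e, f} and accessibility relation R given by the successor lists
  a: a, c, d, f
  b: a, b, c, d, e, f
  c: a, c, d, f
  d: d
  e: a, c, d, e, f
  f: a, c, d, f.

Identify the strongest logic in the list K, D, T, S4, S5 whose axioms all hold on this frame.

S4

Serial (axiom D): yes — every world has a successor (e.g. a R a).
Reflexive (axiom T): yes — every world is R-related to itself.
Transitive (axiom 4): yes — every two-step R-path is closed by a direct edge.
Euclidean (axiom 5): no — a R d and a R c, but not d R c.
So F validates K, D, T, S4; S5 would additionally require R to be Euclidean. The strongest is S4.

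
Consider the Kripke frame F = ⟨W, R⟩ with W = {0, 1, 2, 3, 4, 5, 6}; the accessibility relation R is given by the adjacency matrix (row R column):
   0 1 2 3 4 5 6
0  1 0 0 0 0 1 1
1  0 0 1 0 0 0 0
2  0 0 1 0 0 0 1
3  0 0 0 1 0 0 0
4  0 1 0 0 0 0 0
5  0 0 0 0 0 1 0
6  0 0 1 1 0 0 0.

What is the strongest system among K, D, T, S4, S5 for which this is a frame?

D

Serial (axiom D): yes — every world has a successor (e.g. 0 R 0).
Reflexive (axiom T): no — 1 is not related to itself.
Transitive (axiom 4): no — 0 R 6 and 6 R 2, but not 0 R 2.
Euclidean (axiom 5): no — 0 R 5 and 0 R 6, but not 5 R 6.
So F validates K, D; T would additionally require R to be reflexive. The strongest is D.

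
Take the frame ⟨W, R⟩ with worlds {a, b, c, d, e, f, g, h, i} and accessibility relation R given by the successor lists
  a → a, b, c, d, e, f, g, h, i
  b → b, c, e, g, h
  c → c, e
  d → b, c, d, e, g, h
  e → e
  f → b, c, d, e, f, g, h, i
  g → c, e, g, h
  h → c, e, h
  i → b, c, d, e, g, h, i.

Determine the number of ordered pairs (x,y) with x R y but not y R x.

Enumerating: (a,b), (a,c), (a,d), (a,e), (a,f), (a,g), (a,h), (a,i), (b,c), (b,e), (b,g), (b,h), … and 24 more.
Total: 36.

36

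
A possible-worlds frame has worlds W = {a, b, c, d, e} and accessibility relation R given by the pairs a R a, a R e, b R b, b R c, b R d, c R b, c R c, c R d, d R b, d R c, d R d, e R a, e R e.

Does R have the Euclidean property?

Euclidean: yes — any two successors of a common world are R-related.

Yes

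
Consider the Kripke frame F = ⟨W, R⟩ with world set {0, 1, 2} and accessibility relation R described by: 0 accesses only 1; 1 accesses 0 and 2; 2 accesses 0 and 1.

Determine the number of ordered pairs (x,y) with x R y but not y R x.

Enumerating: (2,0).

1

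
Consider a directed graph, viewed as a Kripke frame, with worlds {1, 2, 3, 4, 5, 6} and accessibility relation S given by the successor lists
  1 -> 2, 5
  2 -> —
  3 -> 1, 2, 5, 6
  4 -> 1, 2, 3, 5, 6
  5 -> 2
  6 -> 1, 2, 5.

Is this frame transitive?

Yes

Transitive: yes — every two-step S-path is closed by a direct edge.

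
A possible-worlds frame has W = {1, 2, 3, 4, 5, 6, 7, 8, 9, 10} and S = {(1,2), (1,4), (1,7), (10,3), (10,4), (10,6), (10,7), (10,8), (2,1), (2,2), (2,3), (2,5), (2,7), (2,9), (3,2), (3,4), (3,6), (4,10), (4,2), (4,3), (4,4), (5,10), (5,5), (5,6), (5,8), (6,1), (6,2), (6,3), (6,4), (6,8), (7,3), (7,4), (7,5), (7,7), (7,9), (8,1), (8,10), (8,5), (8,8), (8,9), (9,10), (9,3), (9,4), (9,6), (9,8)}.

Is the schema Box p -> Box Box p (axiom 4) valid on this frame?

No

The schema 4 characterises exactly the transitive frames.
Transitive: no — 1 S 2 and 2 S 3, but not 1 S 3.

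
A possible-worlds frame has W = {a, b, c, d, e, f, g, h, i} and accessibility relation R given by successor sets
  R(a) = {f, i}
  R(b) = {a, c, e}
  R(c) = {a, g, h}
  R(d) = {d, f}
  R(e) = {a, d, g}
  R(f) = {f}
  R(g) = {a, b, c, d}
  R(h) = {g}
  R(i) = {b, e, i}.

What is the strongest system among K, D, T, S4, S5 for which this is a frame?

Serial (axiom D): yes — every world has a successor (e.g. a R f).
Reflexive (axiom T): no — a is not related to itself.
Transitive (axiom 4): no — a R i and i R b, but not a R b.
Euclidean (axiom 5): no — a R f and a R i, but not f R i.
So F validates K, D; T would additionally require R to be reflexive. The strongest is D.

D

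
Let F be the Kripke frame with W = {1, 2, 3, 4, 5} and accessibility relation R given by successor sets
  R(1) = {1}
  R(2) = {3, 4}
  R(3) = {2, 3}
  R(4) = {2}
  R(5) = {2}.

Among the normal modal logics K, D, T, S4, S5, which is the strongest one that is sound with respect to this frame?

Serial (axiom D): yes — every world has a successor (e.g. 1 R 1).
Reflexive (axiom T): no — 2 is not related to itself.
Transitive (axiom 4): no — 3 R 2 and 2 R 4, but not 3 R 4.
Euclidean (axiom 5): no — 2 R 3 and 2 R 4, but not 3 R 4.
So F validates K, D; T would additionally require R to be reflexive. The strongest is D.

D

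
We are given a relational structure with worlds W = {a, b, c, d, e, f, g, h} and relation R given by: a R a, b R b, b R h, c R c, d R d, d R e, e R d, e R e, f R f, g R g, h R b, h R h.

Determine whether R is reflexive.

Yes

Reflexive: yes — every world is R-related to itself.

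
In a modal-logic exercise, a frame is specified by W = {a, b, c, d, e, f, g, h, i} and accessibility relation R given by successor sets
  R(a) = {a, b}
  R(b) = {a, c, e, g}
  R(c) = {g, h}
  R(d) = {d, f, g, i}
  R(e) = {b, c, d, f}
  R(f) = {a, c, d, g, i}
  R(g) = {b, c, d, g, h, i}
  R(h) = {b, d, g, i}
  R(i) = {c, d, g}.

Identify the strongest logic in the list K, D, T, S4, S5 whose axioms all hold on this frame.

Serial (axiom D): yes — every world has a successor (e.g. a R a).
Reflexive (axiom T): no — b is not related to itself.
Transitive (axiom 4): no — a R b and b R c, but not a R c.
Euclidean (axiom 5): no — b R a and b R c, but not a R c.
So F validates K, D; T would additionally require R to be reflexive. The strongest is D.

D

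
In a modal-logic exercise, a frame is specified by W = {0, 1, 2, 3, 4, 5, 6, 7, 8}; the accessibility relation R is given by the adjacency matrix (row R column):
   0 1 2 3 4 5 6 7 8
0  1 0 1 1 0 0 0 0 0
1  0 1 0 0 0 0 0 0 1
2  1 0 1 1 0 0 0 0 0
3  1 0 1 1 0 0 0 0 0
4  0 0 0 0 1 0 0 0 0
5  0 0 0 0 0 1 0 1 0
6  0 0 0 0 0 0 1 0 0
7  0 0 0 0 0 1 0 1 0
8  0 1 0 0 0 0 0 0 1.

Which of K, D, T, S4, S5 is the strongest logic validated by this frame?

S5

Serial (axiom D): yes — every world has a successor (e.g. 0 R 0).
Reflexive (axiom T): yes — every world is R-related to itself.
Transitive (axiom 4): yes — every two-step R-path is closed by a direct edge.
Euclidean (axiom 5): yes — any two successors of a common world are R-related.
So F validates K, D, T, S4, S5. The strongest is S5.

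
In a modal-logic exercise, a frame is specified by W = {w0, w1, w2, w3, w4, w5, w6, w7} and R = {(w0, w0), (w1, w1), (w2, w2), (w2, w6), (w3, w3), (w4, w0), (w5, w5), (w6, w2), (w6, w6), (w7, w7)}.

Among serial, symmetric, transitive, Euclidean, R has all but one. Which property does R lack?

Serial: yes — every world has a successor (e.g. w0 R w0).
Symmetric: no — w4 R w0 but not w0 R w4.
Transitive: yes — every two-step R-path is closed by a direct edge.
Euclidean: yes — any two successors of a common world are R-related.
Only symmetric fails.

symmetric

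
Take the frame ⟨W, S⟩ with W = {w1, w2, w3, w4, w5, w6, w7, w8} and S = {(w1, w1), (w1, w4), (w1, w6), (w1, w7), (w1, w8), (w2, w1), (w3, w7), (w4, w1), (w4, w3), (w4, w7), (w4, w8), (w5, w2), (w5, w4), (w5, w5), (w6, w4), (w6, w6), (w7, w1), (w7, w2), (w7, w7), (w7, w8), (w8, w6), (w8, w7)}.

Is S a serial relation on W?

Serial: yes — every world has a successor (e.g. w1 S w1).

Yes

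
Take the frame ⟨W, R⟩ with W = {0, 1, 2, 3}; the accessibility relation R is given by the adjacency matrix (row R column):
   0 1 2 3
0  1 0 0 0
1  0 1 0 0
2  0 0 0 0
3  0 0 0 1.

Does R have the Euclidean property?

Euclidean: yes — any two successors of a common world are R-related.

Yes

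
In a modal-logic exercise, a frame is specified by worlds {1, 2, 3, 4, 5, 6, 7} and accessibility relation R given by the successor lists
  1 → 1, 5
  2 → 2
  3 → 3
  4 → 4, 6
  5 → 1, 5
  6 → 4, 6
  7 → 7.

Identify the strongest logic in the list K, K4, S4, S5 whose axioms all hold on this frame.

S5

Transitive (axiom 4): yes — every two-step R-path is closed by a direct edge.
Reflexive (axiom T): yes — every world is R-related to itself.
Euclidean (axiom 5): yes — any two successors of a common world are R-related.
So F validates K, K4, S4, S5. The strongest is S5.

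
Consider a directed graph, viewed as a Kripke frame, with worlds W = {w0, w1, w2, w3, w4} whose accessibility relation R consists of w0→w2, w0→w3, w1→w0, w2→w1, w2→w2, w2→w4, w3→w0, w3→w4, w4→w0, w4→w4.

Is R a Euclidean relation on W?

Euclidean: no — w0 R w2 and w0 R w3, but not w2 R w3.

No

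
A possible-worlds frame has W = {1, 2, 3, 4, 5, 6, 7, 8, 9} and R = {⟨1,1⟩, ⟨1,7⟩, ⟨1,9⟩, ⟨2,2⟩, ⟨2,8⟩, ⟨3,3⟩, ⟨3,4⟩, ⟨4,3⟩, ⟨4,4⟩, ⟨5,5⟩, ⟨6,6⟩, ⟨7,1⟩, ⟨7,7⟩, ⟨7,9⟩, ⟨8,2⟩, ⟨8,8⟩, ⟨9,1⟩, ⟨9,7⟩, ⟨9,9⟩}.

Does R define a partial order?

Reflexive: yes — every world is R-related to itself.
Transitive: yes — every two-step R-path is closed by a direct edge.
Antisymmetric: no — 1 R 7 and 7 R 1 with 1 ≠ 7.
So R is not a partial order.

No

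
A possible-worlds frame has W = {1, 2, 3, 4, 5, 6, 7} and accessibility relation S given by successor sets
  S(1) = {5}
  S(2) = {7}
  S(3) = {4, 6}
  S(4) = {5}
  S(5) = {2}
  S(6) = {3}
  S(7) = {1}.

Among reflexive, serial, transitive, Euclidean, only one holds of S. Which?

Reflexive: no — 1 is not related to itself.
Serial: yes — every world has a successor (e.g. 1 S 5).
Transitive: no — 1 S 5 and 5 S 2, but not 1 S 2.
Euclidean: no — 3 S 4 and 3 S 6, but not 4 S 6.
Only serial holds.

serial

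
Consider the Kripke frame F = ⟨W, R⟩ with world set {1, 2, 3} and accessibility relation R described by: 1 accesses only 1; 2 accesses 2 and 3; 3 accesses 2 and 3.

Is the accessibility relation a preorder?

Yes

Reflexive: yes — every world is R-related to itself.
Transitive: yes — every two-step R-path is closed by a direct edge.
So R is a preorder.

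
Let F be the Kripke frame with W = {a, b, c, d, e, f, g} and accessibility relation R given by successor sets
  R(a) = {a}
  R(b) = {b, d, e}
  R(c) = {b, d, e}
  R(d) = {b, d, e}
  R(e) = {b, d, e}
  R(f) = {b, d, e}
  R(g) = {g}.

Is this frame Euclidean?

Euclidean: yes — any two successors of a common world are R-related.

Yes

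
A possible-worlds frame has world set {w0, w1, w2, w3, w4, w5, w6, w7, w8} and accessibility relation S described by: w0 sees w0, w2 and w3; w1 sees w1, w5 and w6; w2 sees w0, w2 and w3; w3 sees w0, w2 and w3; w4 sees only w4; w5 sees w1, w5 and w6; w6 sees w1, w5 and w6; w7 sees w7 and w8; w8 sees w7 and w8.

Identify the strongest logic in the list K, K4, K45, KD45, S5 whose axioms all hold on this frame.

Transitive (axiom 4): yes — every two-step S-path is closed by a direct edge.
Euclidean (axiom 5): yes — any two successors of a common world are S-related.
Serial (axiom D): yes — every world has a successor (e.g. w0 S w0).
Reflexive (axiom T): yes — every world is S-related to itself.
So F validates K, K4, K45, KD45, S5. The strongest is S5.

S5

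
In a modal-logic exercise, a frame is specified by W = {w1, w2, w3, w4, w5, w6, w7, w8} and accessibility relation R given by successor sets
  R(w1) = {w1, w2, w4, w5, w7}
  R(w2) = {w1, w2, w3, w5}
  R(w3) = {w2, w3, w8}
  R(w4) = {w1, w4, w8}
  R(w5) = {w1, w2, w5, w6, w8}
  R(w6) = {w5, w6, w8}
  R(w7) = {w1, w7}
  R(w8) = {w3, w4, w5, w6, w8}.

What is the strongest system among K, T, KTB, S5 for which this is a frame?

Reflexive (axiom T): yes — every world is R-related to itself.
Symmetric (axiom B): yes — every pair in R has its reverse in R.
Euclidean (axiom 5): no — w1 R w2 and w1 R w4, but not w2 R w4.
So F validates K, T, KTB; S5 would additionally require R to be Euclidean. The strongest is KTB.

KTB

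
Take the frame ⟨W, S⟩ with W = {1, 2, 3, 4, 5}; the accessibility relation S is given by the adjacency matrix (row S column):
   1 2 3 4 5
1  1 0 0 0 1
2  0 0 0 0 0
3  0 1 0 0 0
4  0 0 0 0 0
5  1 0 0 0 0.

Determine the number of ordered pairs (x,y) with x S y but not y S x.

Enumerating: (3,2).

1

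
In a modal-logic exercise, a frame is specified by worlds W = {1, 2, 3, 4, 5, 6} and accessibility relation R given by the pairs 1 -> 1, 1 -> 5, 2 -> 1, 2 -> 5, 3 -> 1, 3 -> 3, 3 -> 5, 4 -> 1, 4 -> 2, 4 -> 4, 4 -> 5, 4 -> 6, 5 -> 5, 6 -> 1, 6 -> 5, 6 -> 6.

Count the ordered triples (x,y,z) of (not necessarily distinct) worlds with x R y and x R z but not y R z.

Enumerating: (1,5,1), (2,5,1), (3,1,3), (3,5,1), (3,5,3), (4,1,2), (4,1,4), (4,1,6), (4,2,2), (4,2,4), (4,2,6), (4,5,1), … and 8 more.
Total: 20.

20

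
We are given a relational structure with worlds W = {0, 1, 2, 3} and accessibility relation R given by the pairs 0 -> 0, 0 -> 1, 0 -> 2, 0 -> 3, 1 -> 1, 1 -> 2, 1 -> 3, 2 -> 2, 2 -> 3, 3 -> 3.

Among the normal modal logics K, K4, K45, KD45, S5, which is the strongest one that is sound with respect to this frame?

K4

Transitive (axiom 4): yes — every two-step R-path is closed by a direct edge.
Euclidean (axiom 5): no — 0 R 2 and 0 R 1, but not 2 R 1.
Serial (axiom D): yes — every world has a successor (e.g. 0 R 0).
Reflexive (axiom T): yes — every world is R-related to itself.
So F validates K, K4; K45 would additionally require R to be Euclidean. The strongest is K4.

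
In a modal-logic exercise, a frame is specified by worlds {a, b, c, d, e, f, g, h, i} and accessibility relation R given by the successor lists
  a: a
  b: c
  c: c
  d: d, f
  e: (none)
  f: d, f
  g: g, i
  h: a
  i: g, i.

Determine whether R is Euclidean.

Yes

Euclidean: yes — any two successors of a common world are R-related.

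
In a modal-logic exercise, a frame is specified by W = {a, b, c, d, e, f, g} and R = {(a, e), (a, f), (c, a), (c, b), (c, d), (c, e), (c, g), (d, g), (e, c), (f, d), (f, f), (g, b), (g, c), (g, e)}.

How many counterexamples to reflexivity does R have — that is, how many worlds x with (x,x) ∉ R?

Enumerating: a, b, c, d, e, g.

6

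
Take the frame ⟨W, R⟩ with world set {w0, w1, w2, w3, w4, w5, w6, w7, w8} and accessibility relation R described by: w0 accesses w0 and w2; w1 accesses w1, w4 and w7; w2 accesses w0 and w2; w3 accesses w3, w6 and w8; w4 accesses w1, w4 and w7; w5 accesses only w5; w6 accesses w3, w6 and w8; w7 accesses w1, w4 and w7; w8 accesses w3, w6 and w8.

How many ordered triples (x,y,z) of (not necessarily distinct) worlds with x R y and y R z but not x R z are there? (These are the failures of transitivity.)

0

R is transitive; there are no such tuples.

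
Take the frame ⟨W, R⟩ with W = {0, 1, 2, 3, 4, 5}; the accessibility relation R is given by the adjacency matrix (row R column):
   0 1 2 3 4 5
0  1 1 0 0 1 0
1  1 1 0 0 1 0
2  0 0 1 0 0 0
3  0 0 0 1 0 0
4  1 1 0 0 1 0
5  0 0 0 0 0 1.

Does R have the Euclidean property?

Euclidean: yes — any two successors of a common world are R-related.

Yes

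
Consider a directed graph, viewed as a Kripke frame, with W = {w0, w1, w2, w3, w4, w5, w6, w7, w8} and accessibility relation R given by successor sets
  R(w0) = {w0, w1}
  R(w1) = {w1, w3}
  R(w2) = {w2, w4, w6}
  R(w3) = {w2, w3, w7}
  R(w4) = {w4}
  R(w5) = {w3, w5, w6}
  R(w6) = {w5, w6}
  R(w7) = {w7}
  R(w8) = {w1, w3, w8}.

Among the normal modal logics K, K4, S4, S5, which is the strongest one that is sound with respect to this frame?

Transitive (axiom 4): no — w0 R w1 and w1 R w3, but not w0 R w3.
Reflexive (axiom T): yes — every world is R-related to itself.
Euclidean (axiom 5): no — w2 R w4 and w2 R w6, but not w4 R w6.
So F validates K; K4 would additionally require R to be transitive. The strongest is K.

K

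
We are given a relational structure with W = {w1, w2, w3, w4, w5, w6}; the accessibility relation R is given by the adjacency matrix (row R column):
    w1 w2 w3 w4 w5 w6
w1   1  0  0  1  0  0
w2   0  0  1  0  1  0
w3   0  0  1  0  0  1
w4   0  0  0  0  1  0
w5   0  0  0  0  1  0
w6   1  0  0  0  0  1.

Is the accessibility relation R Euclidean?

Euclidean: no — w2 R w3 and w2 R w5, but not w3 R w5.

No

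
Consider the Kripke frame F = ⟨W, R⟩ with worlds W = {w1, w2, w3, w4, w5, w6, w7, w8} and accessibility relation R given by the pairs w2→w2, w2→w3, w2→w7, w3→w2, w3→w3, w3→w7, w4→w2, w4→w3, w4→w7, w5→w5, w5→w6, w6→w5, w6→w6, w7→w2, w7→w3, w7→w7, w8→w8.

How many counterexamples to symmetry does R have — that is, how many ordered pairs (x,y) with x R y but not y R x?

3

Enumerating: (w4,w2), (w4,w3), (w4,w7).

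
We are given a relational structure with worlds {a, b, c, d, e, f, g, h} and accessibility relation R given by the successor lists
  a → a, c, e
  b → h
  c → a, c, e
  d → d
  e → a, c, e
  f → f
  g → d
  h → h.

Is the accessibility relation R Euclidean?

Euclidean: yes — any two successors of a common world are R-related.

Yes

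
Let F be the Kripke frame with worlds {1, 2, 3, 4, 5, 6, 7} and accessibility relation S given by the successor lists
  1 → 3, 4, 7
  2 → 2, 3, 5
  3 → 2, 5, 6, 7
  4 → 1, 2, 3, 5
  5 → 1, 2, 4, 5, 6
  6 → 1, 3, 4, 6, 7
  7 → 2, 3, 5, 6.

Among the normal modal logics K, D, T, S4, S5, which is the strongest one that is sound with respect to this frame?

Serial (axiom D): yes — every world has a successor (e.g. 1 S 3).
Reflexive (axiom T): no — 1 is not related to itself.
Transitive (axiom 4): no — 1 S 3 and 3 S 2, but not 1 S 2.
Euclidean (axiom 5): no — 1 S 3 and 1 S 4, but not 3 S 4.
So F validates K, D; T would additionally require S to be reflexive. The strongest is D.

D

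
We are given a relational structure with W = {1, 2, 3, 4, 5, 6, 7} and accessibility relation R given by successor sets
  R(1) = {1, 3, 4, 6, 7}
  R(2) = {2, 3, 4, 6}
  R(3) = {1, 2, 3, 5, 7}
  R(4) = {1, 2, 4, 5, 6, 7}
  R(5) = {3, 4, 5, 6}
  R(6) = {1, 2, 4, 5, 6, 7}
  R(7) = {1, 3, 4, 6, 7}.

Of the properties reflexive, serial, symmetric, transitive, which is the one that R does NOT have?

transitive

Reflexive: yes — every world is R-related to itself.
Serial: yes — every world has a successor (e.g. 1 R 1).
Symmetric: yes — every pair in R has its reverse in R.
Transitive: no — 1 R 3 and 3 R 2, but not 1 R 2.
Only transitive fails.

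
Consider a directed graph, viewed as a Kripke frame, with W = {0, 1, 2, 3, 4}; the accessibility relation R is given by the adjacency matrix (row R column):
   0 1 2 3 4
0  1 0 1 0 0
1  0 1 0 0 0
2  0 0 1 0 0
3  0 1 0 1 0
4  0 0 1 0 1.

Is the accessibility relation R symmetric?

Symmetric: no — 0 R 2 but not 2 R 0.

No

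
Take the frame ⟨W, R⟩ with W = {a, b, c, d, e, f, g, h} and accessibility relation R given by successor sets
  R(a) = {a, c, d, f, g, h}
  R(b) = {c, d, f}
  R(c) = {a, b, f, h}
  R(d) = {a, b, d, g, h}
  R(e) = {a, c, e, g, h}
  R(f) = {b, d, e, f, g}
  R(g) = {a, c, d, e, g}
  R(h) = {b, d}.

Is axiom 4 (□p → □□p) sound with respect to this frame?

No

Axiom 4 corresponds to the accessibility relation being transitive.
Transitive: no — a R c and c R b, but not a R b.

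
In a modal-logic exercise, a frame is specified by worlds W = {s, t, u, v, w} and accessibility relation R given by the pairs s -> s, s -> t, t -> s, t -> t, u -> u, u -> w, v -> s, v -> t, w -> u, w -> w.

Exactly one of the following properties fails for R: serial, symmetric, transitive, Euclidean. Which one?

symmetric

Serial: yes — every world has a successor (e.g. s R s).
Symmetric: no — v R s but not s R v.
Transitive: yes — every two-step R-path is closed by a direct edge.
Euclidean: yes — any two successors of a common world are R-related.
Only symmetric fails.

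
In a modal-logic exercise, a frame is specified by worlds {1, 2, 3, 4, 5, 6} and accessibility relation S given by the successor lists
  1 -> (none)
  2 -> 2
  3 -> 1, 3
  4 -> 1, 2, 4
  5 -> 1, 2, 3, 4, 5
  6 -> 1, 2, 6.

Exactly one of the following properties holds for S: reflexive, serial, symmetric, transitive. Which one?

transitive

Reflexive: no — 1 is not related to itself.
Serial: no — 1 has no S-successor.
Symmetric: no — 3 S 1 but not 1 S 3.
Transitive: yes — every two-step S-path is closed by a direct edge.
Only transitive holds.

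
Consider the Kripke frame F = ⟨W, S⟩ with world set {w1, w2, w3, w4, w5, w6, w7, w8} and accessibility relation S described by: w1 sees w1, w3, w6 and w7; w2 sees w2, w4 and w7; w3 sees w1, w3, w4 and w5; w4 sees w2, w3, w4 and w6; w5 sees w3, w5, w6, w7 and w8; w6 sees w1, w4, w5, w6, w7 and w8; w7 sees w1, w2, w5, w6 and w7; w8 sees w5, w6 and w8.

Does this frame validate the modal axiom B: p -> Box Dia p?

The schema B characterises exactly the symmetric frames.
Symmetric: yes — every pair in S has its reverse in S.

Yes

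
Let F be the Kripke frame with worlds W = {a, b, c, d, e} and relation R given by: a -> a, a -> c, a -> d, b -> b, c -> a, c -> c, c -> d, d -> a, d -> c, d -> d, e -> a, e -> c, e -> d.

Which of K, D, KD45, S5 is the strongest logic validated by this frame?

Serial (axiom D): yes — every world has a successor (e.g. a R a).
Euclidean (axiom 5): yes — any two successors of a common world are R-related.
Transitive (axiom 4): yes — every two-step R-path is closed by a direct edge.
Reflexive (axiom T): no — e is not related to itself.
So F validates K, D, KD45; S5 would additionally require R to be reflexive. The strongest is KD45.

KD45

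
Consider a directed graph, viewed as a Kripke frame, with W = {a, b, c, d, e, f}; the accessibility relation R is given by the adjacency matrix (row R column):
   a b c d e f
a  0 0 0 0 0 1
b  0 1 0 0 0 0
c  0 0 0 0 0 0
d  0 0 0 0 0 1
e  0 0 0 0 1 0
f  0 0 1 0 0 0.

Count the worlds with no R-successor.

Enumerating: c.

1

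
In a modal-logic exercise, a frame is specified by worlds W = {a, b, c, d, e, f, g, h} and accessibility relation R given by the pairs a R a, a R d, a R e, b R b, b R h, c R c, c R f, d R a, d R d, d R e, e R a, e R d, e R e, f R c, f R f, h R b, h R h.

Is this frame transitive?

Transitive: yes — every two-step R-path is closed by a direct edge.

Yes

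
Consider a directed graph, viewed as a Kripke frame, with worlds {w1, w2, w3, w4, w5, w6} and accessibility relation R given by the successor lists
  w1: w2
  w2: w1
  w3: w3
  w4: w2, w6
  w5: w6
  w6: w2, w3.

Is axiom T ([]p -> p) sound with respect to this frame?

No

Axiom T corresponds to the accessibility relation being reflexive.
Reflexive: no — w1 is not related to itself.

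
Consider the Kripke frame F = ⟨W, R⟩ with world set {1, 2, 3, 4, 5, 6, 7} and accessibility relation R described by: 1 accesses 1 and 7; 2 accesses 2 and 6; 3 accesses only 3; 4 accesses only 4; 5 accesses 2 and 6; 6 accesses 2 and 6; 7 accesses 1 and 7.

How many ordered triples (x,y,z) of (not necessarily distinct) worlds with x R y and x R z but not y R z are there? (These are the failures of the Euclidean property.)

0

R is Euclidean; there are no such tuples.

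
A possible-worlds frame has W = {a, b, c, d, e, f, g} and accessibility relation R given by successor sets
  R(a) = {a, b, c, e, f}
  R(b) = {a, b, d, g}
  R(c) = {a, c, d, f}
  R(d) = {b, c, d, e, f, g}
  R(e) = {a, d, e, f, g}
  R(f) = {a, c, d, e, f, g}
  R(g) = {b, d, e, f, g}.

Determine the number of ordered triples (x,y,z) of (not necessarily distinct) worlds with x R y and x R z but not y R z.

40

Enumerating: (a,b,c), (a,b,e), (a,b,f), (a,c,b), (a,c,e), (a,e,b), (a,e,c), (a,f,b), (b,a,d), (b,a,g), (b,d,a), (b,g,a), … and 28 more.
Total: 40.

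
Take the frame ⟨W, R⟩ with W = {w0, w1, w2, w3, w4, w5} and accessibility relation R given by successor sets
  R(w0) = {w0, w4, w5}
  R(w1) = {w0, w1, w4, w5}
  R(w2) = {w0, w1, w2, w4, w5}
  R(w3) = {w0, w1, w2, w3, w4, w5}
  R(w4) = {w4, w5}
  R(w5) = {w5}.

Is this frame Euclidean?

No

Euclidean: no — w0 R w5 and w0 R w4, but not w5 R w4.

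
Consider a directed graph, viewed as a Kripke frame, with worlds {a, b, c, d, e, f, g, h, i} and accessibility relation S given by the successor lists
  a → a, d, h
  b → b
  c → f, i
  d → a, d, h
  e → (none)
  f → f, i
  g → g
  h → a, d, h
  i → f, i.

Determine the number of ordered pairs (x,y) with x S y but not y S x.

2

Enumerating: (c,f), (c,i).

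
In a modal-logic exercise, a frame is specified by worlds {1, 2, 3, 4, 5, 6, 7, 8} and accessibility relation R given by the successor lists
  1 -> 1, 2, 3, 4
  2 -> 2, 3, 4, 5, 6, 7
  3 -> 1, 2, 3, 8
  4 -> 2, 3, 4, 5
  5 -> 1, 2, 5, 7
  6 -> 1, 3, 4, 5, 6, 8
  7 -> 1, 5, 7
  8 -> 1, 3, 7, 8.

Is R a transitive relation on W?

No

Transitive: no — 1 R 2 and 2 R 5, but not 1 R 5.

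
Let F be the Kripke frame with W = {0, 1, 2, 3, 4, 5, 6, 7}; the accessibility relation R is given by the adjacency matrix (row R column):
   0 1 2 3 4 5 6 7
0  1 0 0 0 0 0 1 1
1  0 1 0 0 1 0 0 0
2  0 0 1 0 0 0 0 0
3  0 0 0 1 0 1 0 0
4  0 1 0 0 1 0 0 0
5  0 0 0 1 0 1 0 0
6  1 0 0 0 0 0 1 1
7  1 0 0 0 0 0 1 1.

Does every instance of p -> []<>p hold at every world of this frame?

Axiom B corresponds to the accessibility relation being symmetric.
Symmetric: yes — every pair in R has its reverse in R.

Yes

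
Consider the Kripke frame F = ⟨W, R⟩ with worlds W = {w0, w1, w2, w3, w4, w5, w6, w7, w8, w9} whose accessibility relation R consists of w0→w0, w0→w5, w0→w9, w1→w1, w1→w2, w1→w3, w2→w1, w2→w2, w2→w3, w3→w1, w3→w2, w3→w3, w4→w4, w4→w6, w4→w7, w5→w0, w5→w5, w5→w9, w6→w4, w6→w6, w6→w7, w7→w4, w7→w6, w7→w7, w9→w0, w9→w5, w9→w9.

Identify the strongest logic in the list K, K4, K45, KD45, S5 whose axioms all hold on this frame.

Transitive (axiom 4): yes — every two-step R-path is closed by a direct edge.
Euclidean (axiom 5): yes — any two successors of a common world are R-related.
Serial (axiom D): no — w8 has no R-successor.
Reflexive (axiom T): no — w8 is not related to itself.
So F validates K, K4, K45; KD45 would additionally require R to be serial. The strongest is K45.

K45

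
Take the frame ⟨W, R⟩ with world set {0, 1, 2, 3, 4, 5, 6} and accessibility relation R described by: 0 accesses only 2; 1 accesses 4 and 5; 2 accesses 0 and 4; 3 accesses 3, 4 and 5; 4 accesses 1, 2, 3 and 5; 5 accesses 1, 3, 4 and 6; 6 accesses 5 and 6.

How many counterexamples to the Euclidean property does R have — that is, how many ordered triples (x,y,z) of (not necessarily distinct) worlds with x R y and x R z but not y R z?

31

Enumerating: (0,2,2), (1,4,4), (1,5,5), (2,0,0), (2,0,4), (2,4,0), (2,4,4), (3,4,4), (3,5,5), (4,1,1), (4,1,2), (4,1,3), … and 19 more.
Total: 31.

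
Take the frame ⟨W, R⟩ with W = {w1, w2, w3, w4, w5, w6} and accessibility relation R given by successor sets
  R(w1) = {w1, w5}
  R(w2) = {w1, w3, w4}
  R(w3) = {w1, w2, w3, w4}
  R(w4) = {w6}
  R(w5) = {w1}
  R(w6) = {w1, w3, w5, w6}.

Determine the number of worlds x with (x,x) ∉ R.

Enumerating: w2, w4, w5.

3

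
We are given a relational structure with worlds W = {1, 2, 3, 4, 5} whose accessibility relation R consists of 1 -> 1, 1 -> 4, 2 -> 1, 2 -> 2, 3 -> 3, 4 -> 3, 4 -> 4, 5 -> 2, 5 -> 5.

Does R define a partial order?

No

Reflexive: yes — every world is R-related to itself.
Transitive: no — 1 R 4 and 4 R 3, but not 1 R 3.
Antisymmetric: yes — no distinct pair is related both ways.
So R is not a partial order.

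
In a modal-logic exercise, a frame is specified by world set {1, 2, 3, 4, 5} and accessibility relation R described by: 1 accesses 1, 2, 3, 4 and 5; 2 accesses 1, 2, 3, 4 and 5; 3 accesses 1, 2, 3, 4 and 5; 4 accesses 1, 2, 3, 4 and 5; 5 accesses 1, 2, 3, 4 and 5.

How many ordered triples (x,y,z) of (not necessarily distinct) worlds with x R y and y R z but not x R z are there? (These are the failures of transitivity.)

0

R is transitive; there are no such tuples.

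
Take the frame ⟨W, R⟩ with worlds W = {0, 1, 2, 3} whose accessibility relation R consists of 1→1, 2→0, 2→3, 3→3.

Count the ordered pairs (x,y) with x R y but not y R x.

Enumerating: (2,0), (2,3).

2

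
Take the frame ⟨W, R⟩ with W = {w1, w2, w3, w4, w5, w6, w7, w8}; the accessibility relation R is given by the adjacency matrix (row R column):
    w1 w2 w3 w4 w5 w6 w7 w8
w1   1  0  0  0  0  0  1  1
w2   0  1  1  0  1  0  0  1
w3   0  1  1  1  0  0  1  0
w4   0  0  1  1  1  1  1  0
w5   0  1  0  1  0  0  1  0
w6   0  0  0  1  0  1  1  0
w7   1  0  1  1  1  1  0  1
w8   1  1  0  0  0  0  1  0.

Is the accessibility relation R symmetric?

Yes

Symmetric: yes — every pair in R has its reverse in R.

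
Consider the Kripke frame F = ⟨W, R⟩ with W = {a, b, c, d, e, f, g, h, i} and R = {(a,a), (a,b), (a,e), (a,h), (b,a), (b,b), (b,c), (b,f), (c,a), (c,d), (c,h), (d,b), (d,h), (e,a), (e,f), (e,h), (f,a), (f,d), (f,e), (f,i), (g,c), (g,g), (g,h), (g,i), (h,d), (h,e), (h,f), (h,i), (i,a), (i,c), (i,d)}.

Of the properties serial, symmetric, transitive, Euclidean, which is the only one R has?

Serial: yes — every world has a successor (e.g. a R a).
Symmetric: no — a R h but not h R a.
Transitive: no — a R b and b R c, but not a R c.
Euclidean: no — a R b and a R e, but not b R e.
Only serial holds.

serial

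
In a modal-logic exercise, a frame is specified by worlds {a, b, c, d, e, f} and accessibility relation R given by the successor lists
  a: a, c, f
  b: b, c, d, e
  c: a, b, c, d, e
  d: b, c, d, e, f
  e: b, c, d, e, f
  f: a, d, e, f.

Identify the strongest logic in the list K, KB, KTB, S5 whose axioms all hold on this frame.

KTB

Symmetric (axiom B): yes — every pair in R has its reverse in R.
Reflexive (axiom T): yes — every world is R-related to itself.
Euclidean (axiom 5): no — a R c and a R f, but not c R f.
So F validates K, KB, KTB; S5 would additionally require R to be Euclidean. The strongest is KTB.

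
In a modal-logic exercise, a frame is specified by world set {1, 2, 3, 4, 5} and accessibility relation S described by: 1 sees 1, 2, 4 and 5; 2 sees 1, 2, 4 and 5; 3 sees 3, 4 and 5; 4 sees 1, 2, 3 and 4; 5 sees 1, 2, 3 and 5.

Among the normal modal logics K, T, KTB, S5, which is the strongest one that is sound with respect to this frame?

Reflexive (axiom T): yes — every world is S-related to itself.
Symmetric (axiom B): yes — every pair in S has its reverse in S.
Euclidean (axiom 5): no — 1 S 4 and 1 S 5, but not 4 S 5.
So F validates K, T, KTB; S5 would additionally require S to be Euclidean. The strongest is KTB.

KTB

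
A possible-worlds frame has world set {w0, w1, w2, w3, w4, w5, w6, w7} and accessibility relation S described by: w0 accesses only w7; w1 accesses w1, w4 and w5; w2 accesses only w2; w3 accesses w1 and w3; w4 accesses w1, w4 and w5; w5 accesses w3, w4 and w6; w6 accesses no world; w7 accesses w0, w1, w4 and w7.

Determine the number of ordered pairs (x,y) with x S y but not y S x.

Enumerating: (w1,w5), (w3,w1), (w5,w3), (w5,w6), (w7,w1), (w7,w4).

6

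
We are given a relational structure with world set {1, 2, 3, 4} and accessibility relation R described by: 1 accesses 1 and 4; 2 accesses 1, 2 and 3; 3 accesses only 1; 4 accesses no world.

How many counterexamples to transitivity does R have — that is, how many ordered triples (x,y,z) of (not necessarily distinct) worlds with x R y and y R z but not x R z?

2

Enumerating: (2,1,4), (3,1,4).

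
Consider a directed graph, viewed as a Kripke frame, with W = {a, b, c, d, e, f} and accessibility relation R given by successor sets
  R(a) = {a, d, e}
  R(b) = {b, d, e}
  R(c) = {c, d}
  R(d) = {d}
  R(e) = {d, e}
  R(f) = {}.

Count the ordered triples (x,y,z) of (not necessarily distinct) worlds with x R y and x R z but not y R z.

Enumerating: (a,d,a), (a,d,e), (a,e,a), (b,d,b), (b,d,e), (b,e,b), (c,d,c), (e,d,e).

8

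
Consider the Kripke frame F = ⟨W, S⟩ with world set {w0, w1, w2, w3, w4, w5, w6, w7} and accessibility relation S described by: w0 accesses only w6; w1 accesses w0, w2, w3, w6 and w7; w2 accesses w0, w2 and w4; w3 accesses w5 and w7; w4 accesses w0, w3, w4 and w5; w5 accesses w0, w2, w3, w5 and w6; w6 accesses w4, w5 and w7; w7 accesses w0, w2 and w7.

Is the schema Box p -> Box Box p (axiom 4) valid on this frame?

No

The schema 4 characterises exactly the transitive frames.
Transitive: no — w0 S w6 and w6 S w4, but not w0 S w4.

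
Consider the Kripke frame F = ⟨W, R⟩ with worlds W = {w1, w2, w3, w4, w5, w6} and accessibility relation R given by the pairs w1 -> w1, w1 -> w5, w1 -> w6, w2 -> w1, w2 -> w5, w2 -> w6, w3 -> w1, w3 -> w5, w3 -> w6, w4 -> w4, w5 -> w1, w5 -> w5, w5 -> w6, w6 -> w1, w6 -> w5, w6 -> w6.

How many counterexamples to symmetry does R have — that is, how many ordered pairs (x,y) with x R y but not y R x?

Enumerating: (w2,w1), (w2,w5), (w2,w6), (w3,w1), (w3,w5), (w3,w6).

6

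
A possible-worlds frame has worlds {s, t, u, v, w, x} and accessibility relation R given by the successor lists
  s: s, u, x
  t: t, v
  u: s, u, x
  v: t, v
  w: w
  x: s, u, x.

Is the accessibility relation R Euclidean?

Yes

Euclidean: yes — any two successors of a common world are R-related.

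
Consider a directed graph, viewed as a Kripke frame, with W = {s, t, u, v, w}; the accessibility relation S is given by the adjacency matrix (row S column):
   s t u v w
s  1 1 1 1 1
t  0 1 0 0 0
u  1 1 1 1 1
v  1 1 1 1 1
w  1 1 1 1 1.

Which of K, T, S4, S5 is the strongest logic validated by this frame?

S4

Reflexive (axiom T): yes — every world is S-related to itself.
Transitive (axiom 4): yes — every two-step S-path is closed by a direct edge.
Euclidean (axiom 5): no — s S t and s S u, but not t S u.
So F validates K, T, S4; S5 would additionally require S to be Euclidean. The strongest is S4.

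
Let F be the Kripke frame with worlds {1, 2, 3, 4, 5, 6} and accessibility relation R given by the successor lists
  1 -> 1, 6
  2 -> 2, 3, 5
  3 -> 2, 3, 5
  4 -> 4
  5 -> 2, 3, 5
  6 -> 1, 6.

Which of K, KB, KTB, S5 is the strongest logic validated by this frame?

Symmetric (axiom B): yes — every pair in R has its reverse in R.
Reflexive (axiom T): yes — every world is R-related to itself.
Euclidean (axiom 5): yes — any two successors of a common world are R-related.
So F validates K, KB, KTB, S5. The strongest is S5.

S5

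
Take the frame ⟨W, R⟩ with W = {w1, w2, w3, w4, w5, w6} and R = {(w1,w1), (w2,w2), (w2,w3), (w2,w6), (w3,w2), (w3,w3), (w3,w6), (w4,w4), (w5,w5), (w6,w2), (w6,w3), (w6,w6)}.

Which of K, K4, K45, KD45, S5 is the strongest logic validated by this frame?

Transitive (axiom 4): yes — every two-step R-path is closed by a direct edge.
Euclidean (axiom 5): yes — any two successors of a common world are R-related.
Serial (axiom D): yes — every world has a successor (e.g. w1 R w1).
Reflexive (axiom T): yes — every world is R-related to itself.
So F validates K, K4, K45, KD45, S5. The strongest is S5.

S5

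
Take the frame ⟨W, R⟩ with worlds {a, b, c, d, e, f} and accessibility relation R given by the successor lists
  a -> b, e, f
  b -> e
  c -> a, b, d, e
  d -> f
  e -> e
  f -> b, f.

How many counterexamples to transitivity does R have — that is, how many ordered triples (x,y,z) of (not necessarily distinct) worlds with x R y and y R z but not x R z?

4

Enumerating: (c,a,f), (c,d,f), (d,f,b), (f,b,e).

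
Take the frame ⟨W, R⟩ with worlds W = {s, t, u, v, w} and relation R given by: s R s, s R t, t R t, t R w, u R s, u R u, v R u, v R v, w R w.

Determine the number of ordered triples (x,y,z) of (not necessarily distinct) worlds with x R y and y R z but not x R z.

Enumerating: (s,t,w), (u,s,t), (v,u,s).

3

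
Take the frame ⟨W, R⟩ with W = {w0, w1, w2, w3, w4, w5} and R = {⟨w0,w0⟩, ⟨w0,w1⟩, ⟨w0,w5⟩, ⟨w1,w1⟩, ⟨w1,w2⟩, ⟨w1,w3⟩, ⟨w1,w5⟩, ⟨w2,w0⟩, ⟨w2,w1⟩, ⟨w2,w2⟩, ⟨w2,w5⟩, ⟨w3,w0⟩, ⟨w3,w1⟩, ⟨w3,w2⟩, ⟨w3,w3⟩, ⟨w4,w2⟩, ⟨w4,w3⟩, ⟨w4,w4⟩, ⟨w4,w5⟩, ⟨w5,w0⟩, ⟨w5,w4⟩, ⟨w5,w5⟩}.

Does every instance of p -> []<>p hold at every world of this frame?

Axiom B corresponds to the accessibility relation being symmetric.
Symmetric: no — w0 R w1 but not w1 R w0.

No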